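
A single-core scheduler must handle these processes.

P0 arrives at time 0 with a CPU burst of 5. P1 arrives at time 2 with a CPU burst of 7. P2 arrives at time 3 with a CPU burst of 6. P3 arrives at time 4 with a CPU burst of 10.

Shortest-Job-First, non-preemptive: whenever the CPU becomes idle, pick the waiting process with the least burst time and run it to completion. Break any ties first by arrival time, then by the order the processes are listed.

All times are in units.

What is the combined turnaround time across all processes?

Timeline: | P0 0-5 | P2 5-11 | P1 11-18 | P3 18-28 |
Completion: P0=5  P1=18  P2=11  P3=28
Turnaround = completion − arrival: P0=5, P1=16, P2=8, P3=24
Total turnaround = 5 + 16 + 8 + 24 = 53

53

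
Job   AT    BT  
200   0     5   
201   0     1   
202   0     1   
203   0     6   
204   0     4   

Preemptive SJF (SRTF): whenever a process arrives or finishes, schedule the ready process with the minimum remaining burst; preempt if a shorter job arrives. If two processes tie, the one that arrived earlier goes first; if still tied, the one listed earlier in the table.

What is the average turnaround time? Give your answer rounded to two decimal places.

7.40

Timeline: | 201 0-1 | 202 1-2 | 204 2-6 | 200 6-11 | 203 11-17 |
Completion: 200=11  201=1  202=2  203=17  204=6
Turnaround (C−A): 200=11  201=1  202=2  203=17  204=6
Turnaround times: 200=11, 201=1, 202=2, 203=17, 204=6
Average turnaround = (11+1+2+17+6) / 5 = 37/5 = 7.40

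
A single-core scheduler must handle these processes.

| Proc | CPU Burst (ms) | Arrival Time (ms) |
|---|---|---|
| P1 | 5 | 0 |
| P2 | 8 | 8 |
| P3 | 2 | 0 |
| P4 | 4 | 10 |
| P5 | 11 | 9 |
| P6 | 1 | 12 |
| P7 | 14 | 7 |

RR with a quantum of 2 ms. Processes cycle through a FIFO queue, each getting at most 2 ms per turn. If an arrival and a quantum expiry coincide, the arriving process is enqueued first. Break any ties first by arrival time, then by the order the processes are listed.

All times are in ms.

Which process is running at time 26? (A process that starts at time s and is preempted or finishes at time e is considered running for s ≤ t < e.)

P2

Timeline: | P1 0-2 | P3 2-4 | P1 4-7 | P7 7-9 | P2 9-11 | P5 11-13 | P7 13-15 | P4 15-17 | P2 17-19 | P6 19-20 | P5 20-22 | P7 22-24 | P4 24-26 | P2 26-28 | P5 28-30 | P7 30-32 | P2 32-34 | P5 34-36 | P7 36-38 | P5 38-40 | P7 40-42 | P5 42-43 | P7 43-45 |
Completion: P1=7  P2=34  P3=4  P4=26  P5=43  P6=20  P7=45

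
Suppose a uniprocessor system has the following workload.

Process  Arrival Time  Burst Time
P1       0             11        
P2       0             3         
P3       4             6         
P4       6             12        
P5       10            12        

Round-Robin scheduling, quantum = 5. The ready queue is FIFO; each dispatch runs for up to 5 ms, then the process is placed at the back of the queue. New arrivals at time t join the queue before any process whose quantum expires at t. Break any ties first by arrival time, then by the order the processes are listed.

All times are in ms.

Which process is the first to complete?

P2

Gantt: | P1 0-5 | P2 5-8 | P3 8-13 | P1 13-18 | P4 18-23 | P5 23-28 | P3 28-29 | P1 29-30 | P4 30-35 | P5 35-40 | P4 40-42 | P5 42-44 |
Completion: P1=30  P2=8  P3=29  P4=42  P5=44
Finish order: P2 → P3 → P1 → P4 → P5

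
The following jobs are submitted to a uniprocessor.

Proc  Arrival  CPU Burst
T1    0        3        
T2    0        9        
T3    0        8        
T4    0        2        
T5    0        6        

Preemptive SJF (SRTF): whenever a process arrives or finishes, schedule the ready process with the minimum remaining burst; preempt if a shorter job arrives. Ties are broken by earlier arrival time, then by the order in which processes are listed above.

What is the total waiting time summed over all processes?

Gantt: | T4 0-2 | T1 2-5 | T5 5-11 | T3 11-19 | T2 19-28 |
Completion: T1=5  T2=28  T3=19  T4=2  T5=11
Turnaround (C−A): T1=5  T2=28  T3=19  T4=2  T5=11
Waiting = turnaround − burst: T1=2, T2=19, T3=11, T4=0, T5=5
Total waiting = 2 + 19 + 11 + 0 + 5 = 37

37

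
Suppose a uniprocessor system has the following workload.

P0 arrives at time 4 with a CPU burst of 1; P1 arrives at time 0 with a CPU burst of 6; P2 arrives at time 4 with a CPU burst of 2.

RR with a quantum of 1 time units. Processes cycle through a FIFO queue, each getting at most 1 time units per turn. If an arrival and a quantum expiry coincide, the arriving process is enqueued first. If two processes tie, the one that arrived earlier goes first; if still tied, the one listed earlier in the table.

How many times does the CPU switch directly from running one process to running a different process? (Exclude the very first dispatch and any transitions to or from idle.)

Timeline: | P1 0-4 | P0 4-5 | P2 5-6 | P1 6-7 | P2 7-8 | P1 8-9 |
Completion: P0=5  P1=9  P2=8
Turnaround (C−A): P0=1  P1=9  P2=4

5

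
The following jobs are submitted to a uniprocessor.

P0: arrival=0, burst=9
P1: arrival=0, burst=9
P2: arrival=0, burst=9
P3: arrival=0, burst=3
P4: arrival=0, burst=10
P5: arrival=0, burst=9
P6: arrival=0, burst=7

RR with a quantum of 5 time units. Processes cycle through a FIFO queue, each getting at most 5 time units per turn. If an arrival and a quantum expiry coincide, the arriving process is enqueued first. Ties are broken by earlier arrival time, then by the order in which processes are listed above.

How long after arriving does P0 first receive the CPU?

Schedule: | P0 0-5 | P1 5-10 | P2 10-15 | P3 15-18 | P4 18-23 | P5 23-28 | P6 28-33 | P0 33-37 | P1 37-41 | P2 41-45 | P4 45-50 | P5 50-54 | P6 54-56 |
Completion: P0=37  P1=41  P2=45  P3=18  P4=50  P5=54  P6=56
Turnaround (C−A): P0=37  P1=41  P2=45  P3=18  P4=50  P5=54  P6=56
Response(P0) = first start − arrival = 0 − 0 = 0

0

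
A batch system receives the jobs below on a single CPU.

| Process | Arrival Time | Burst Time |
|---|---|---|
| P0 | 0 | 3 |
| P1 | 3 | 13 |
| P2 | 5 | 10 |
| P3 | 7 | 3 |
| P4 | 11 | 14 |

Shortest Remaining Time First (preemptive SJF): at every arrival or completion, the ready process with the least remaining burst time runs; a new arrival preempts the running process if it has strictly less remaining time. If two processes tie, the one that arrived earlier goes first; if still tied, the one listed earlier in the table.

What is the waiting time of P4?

18

Gantt: | P0 0-3 | P1 3-5 | P2 5-7 | P3 7-10 | P2 10-18 | P1 18-29 | P4 29-43 |
Completion: P0=3  P1=29  P2=18  P3=10  P4=43
Turnaround (C−A): P0=3  P1=26  P2=13  P3=3  P4=32
Waiting(P4) = turnaround − burst = 32 − 14 = 18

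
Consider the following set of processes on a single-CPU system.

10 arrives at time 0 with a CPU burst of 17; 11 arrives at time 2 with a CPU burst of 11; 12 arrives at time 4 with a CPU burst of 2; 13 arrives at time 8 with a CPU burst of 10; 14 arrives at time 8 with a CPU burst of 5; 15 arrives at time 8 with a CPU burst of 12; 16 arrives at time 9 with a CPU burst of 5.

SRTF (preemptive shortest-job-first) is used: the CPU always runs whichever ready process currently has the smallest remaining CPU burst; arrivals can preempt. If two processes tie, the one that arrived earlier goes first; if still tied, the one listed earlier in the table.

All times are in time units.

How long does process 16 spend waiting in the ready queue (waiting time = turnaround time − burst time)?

4

Timeline: | 10 0-2 | 11 2-4 | 12 4-6 | 11 6-8 | 14 8-13 | 16 13-18 | 11 18-25 | 13 25-35 | 15 35-47 | 10 47-62 |
Completion: 10=62  11=25  12=6  13=35  14=13  15=47  16=18
Turnaround (C−A): 10=62  11=23  12=2  13=27  14=5  15=39  16=9
Waiting(16) = turnaround − burst = 9 − 5 = 4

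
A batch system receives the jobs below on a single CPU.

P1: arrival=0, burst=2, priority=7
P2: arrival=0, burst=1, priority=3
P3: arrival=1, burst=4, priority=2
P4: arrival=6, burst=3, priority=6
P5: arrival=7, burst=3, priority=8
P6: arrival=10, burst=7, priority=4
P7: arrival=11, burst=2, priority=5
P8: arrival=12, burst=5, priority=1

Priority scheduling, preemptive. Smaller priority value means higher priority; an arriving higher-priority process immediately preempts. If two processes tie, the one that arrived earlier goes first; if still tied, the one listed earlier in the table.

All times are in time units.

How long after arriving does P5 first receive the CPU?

17

Timeline: | P2 0-1 | P3 1-5 | P1 5-6 | P4 6-9 | P1 9-10 | P6 10-12 | P8 12-17 | P6 17-22 | P7 22-24 | P5 24-27 |
Completion: P1=10  P2=1  P3=5  P4=9  P5=27  P6=22  P7=24  P8=17
Turnaround (C−A): P1=10  P2=1  P3=4  P4=3  P5=20  P6=12  P7=13  P8=5
Response(P5) = first start − arrival = 24 − 7 = 17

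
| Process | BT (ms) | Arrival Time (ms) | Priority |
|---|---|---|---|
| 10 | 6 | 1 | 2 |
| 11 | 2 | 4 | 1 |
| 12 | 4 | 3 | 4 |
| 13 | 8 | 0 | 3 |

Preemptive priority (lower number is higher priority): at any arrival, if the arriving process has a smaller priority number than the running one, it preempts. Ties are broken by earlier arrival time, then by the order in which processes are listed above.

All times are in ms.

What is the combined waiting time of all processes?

23

Timeline: | 13 0-1 | 10 1-4 | 11 4-6 | 10 6-9 | 13 9-16 | 12 16-20 |
Completion: 10=9  11=6  12=20  13=16
Turnaround (C−A): 10=8  11=2  12=17  13=16
Waiting = turnaround − burst: 10=2, 11=0, 12=13, 13=8
Total waiting = 2 + 0 + 13 + 8 = 23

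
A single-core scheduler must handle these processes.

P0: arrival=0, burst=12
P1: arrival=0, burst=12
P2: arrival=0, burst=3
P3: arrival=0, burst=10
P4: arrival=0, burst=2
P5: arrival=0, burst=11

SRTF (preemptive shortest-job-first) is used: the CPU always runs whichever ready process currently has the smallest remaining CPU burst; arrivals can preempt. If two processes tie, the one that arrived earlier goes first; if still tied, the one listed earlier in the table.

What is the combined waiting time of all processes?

86

Schedule: | P4 0-2 | P2 2-5 | P3 5-15 | P5 15-26 | P0 26-38 | P1 38-50 |
Completion: P0=38  P1=50  P2=5  P3=15  P4=2  P5=26
Waiting = turnaround − burst: P0=26, P1=38, P2=2, P3=5, P4=0, P5=15
Total waiting = 26 + 38 + 2 + 5 + 0 + 15 = 86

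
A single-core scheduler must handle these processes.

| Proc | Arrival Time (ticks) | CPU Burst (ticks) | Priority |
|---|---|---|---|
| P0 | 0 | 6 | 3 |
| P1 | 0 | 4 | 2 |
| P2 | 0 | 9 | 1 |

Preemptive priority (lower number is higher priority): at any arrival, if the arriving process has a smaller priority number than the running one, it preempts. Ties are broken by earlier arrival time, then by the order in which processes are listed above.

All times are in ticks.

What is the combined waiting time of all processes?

22

Schedule: | P2 0-9 | P1 9-13 | P0 13-19 |
Completion: P0=19  P1=13  P2=9
Turnaround (C−A): P0=19  P1=13  P2=9
Waiting = turnaround − burst: P0=13, P1=9, P2=0
Total waiting = 13 + 9 + 0 = 22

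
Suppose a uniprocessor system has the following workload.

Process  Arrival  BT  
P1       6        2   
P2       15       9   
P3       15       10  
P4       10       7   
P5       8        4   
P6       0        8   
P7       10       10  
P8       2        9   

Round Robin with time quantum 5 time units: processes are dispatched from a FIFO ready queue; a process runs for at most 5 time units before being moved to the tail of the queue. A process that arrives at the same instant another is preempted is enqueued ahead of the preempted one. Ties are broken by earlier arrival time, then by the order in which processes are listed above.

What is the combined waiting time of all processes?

163

Schedule: | P6 0-5 | P8 5-10 | P6 10-13 | P1 13-15 | P5 15-19 | P4 19-24 | P7 24-29 | P8 29-33 | P2 33-38 | P3 38-43 | P4 43-45 | P7 45-50 | P2 50-54 | P3 54-59 |
Completion: P1=15  P2=54  P3=59  P4=45  P5=19  P6=13  P7=50  P8=33
Turnaround (C−A): P1=9  P2=39  P3=44  P4=35  P5=11  P6=13  P7=40  P8=31
Waiting = turnaround − burst: P1=7, P2=30, P3=34, P4=28, P5=7, P6=5, P7=30, P8=22
Total waiting = 7 + 30 + 34 + 28 + 7 + 5 + 30 + 22 = 163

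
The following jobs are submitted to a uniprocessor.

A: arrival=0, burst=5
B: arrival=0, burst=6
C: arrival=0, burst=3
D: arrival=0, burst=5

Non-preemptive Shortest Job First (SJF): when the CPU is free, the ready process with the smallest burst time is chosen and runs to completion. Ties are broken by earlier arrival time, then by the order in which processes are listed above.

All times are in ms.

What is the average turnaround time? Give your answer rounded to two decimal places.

10.75

Timeline: | C 0-3 | A 3-8 | D 8-13 | B 13-19 |
Completion: A=8  B=19  C=3  D=13
Turnaround (C−A): A=8  B=19  C=3  D=13
Turnaround times: A=8, B=19, C=3, D=13
Average turnaround = (8+19+3+13) / 4 = 43/4 = 10.75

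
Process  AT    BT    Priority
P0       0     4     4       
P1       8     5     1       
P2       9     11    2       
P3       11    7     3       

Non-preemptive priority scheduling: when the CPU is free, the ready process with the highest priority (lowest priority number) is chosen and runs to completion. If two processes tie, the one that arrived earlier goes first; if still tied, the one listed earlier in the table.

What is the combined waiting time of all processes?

17

Timeline: | P0 0-4 | idle 4-8 | P1 8-13 | P2 13-24 | P3 24-31 |
Completion: P0=4  P1=13  P2=24  P3=31
Waiting = turnaround − burst: P0=0, P1=0, P2=4, P3=13
Total waiting = 0 + 0 + 4 + 13 = 17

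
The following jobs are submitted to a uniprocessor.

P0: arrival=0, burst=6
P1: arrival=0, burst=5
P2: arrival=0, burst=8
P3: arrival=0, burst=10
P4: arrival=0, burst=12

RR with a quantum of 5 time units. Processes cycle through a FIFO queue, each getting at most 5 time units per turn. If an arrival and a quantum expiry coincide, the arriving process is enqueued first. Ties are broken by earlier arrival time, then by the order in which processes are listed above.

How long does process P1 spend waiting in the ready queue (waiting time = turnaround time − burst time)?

5

Timeline: | P0 0-5 | P1 5-10 | P2 10-15 | P3 15-20 | P4 20-25 | P0 25-26 | P2 26-29 | P3 29-34 | P4 34-41 |
Completion: P0=26  P1=10  P2=29  P3=34  P4=41
Waiting(P1) = turnaround − burst = 10 − 5 = 5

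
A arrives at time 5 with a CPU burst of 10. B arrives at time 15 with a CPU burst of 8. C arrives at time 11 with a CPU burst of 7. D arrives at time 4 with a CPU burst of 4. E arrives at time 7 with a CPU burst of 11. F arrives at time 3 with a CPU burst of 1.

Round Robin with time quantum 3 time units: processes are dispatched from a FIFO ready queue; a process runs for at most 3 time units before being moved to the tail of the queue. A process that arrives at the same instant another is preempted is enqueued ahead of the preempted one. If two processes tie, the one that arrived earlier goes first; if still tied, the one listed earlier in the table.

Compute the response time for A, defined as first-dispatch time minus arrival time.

Timeline: | idle 0-3 | F 3-4 | D 4-7 | A 7-10 | E 10-13 | D 13-14 | A 14-17 | C 17-20 | E 20-23 | B 23-26 | A 26-29 | C 29-32 | E 32-35 | B 35-38 | A 38-39 | C 39-40 | E 40-42 | B 42-44 |
Completion: A=39  B=44  C=40  D=14  E=42  F=4
Turnaround (C−A): A=34  B=29  C=29  D=10  E=35  F=1
Response(A) = first start − arrival = 7 − 5 = 2

2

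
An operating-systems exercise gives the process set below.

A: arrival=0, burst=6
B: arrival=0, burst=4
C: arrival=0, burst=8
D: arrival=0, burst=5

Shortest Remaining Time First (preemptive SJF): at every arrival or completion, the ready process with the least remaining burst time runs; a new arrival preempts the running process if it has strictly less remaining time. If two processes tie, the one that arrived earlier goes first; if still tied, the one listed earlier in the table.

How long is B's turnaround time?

4

Schedule: | B 0-4 | D 4-9 | A 9-15 | C 15-23 |
Completion: A=15  B=4  C=23  D=9
Turnaround (C−A): A=15  B=4  C=23  D=9
Turnaround(B) = completion − arrival = 4 − 0 = 4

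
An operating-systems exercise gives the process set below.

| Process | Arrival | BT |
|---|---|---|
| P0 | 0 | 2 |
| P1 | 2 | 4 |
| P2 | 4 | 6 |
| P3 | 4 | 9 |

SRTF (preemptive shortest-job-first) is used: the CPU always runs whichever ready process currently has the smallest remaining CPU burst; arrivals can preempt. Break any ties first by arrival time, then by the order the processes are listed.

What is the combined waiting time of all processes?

Gantt: | P0 0-2 | P1 2-6 | P2 6-12 | P3 12-21 |
Completion: P0=2  P1=6  P2=12  P3=21
Waiting = turnaround − burst: P0=0, P1=0, P2=2, P3=8
Total waiting = 0 + 0 + 2 + 8 = 10

10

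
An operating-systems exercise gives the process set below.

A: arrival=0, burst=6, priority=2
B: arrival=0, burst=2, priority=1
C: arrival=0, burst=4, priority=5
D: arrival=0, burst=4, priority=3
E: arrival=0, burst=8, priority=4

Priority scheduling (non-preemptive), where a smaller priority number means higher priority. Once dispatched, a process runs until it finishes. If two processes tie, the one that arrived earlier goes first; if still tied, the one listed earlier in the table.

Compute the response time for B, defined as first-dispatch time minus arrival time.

0

Timeline: | B 0-2 | A 2-8 | D 8-12 | E 12-20 | C 20-24 |
Completion: A=8  B=2  C=24  D=12  E=20
Response(B) = first start − arrival = 0 − 0 = 0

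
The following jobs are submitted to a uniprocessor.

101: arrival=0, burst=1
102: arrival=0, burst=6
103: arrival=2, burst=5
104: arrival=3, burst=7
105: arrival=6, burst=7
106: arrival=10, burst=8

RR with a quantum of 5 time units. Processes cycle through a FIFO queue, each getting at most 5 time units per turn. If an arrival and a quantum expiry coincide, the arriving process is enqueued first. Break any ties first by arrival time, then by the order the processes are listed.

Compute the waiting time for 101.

0

Gantt: | 101 0-1 | 102 1-6 | 103 6-11 | 104 11-16 | 105 16-21 | 102 21-22 | 106 22-27 | 104 27-29 | 105 29-31 | 106 31-34 |
Completion: 101=1  102=22  103=11  104=29  105=31  106=34
Turnaround (C−A): 101=1  102=22  103=9  104=26  105=25  106=24
Waiting(101) = turnaround − burst = 1 − 1 = 0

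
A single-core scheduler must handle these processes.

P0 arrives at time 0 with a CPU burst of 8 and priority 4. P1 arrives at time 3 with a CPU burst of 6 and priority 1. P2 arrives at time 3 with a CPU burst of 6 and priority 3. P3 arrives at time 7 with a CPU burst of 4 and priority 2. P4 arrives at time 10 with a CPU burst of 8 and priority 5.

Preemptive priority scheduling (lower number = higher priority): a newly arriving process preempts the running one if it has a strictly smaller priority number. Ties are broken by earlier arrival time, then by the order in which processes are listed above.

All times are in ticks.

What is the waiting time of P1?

Timeline: | P0 0-3 | P1 3-9 | P3 9-13 | P2 13-19 | P0 19-24 | P4 24-32 |
Completion: P0=24  P1=9  P2=19  P3=13  P4=32
Turnaround (C−A): P0=24  P1=6  P2=16  P3=6  P4=22
Waiting(P1) = turnaround − burst = 6 − 6 = 0

0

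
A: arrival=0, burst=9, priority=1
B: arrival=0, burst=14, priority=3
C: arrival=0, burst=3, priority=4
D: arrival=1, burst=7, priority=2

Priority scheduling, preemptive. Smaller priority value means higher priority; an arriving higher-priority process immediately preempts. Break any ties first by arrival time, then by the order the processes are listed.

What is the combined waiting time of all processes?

54

Schedule: | A 0-9 | D 9-16 | B 16-30 | C 30-33 |
Completion: A=9  B=30  C=33  D=16
Turnaround (C−A): A=9  B=30  C=33  D=15
Waiting = turnaround − burst: A=0, B=16, C=30, D=8
Total waiting = 0 + 16 + 30 + 8 = 54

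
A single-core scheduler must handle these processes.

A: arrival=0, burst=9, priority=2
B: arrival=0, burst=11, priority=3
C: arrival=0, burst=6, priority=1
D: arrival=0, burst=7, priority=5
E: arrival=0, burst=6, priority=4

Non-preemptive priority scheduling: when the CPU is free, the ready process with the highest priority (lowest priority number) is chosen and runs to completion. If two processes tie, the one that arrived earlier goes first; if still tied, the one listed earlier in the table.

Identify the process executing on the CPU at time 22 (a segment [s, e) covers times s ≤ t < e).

B

Schedule: | C 0-6 | A 6-15 | B 15-26 | E 26-32 | D 32-39 |
Completion: A=15  B=26  C=6  D=39  E=32
Turnaround (C−A): A=15  B=26  C=6  D=39  E=32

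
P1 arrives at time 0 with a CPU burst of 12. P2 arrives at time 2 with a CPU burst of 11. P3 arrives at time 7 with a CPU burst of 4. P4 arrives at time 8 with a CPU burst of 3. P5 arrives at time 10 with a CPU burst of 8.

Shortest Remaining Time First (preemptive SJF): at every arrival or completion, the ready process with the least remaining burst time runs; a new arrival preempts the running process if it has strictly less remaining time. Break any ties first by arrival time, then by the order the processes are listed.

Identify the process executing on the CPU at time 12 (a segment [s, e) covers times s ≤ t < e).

P4

Gantt: | P1 0-7 | P3 7-11 | P4 11-14 | P1 14-19 | P5 19-27 | P2 27-38 |
Completion: P1=19  P2=38  P3=11  P4=14  P5=27
Turnaround (C−A): P1=19  P2=36  P3=4  P4=6  P5=17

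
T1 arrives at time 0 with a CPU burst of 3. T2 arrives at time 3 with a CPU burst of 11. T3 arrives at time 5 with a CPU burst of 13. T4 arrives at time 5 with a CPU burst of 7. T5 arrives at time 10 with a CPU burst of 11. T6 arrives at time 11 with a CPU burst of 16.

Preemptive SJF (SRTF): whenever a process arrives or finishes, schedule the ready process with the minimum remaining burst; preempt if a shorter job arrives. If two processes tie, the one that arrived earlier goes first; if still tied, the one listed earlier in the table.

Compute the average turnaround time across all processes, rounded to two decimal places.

23.33

Timeline: | T1 0-3 | T2 3-5 | T4 5-12 | T2 12-21 | T5 21-32 | T3 32-45 | T6 45-61 |
Completion: T1=3  T2=21  T3=45  T4=12  T5=32  T6=61
Turnaround times: T1=3, T2=18, T3=40, T4=7, T5=22, T6=50
Average turnaround = (3+18+40+7+22+50) / 6 = 140/6 = 23.33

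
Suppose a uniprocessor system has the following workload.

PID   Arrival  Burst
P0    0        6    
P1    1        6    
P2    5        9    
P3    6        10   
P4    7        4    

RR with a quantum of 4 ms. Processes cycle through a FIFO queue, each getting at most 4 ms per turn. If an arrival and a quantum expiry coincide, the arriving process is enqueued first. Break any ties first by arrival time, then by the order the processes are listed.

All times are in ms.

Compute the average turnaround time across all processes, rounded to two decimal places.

21.00

Timeline: | P0 0-4 | P1 4-8 | P0 8-10 | P2 10-14 | P3 14-18 | P4 18-22 | P1 22-24 | P2 24-28 | P3 28-32 | P2 32-33 | P3 33-35 |
Completion: P0=10  P1=24  P2=33  P3=35  P4=22
Turnaround (C−A): P0=10  P1=23  P2=28  P3=29  P4=15
Turnaround times: P0=10, P1=23, P2=28, P3=29, P4=15
Average turnaround = (10+23+28+29+15) / 5 = 105/5 = 21.00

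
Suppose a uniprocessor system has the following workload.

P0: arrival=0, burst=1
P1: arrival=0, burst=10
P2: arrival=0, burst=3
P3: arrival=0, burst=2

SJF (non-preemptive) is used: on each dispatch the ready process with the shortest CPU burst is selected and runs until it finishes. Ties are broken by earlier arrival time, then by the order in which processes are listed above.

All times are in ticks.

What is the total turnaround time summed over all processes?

Timeline: | P0 0-1 | P3 1-3 | P2 3-6 | P1 6-16 |
Completion: P0=1  P1=16  P2=6  P3=3
Turnaround = completion − arrival: P0=1, P1=16, P2=6, P3=3
Total turnaround = 1 + 16 + 6 + 3 = 26

26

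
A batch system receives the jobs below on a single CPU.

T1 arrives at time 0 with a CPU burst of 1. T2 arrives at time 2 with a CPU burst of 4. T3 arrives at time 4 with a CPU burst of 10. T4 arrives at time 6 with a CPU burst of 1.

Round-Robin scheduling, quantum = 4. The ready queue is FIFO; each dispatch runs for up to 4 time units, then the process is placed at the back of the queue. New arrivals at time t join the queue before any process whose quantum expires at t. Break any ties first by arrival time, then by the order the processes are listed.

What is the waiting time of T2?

0

Schedule: | T1 0-1 | idle 1-2 | T2 2-6 | T3 6-10 | T4 10-11 | T3 11-17 |
Completion: T1=1  T2=6  T3=17  T4=11
Turnaround (C−A): T1=1  T2=4  T3=13  T4=5
Waiting(T2) = turnaround − burst = 4 − 4 = 0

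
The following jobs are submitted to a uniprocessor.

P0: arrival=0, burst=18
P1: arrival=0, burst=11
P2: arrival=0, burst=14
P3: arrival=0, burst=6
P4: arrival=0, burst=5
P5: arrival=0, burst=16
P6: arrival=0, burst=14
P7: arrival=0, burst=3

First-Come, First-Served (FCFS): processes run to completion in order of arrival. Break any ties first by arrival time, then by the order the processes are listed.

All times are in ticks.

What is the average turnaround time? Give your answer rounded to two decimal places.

Gantt: | P0 0-18 | P1 18-29 | P2 29-43 | P3 43-49 | P4 49-54 | P5 54-70 | P6 70-84 | P7 84-87 |
Completion: P0=18  P1=29  P2=43  P3=49  P4=54  P5=70  P6=84  P7=87
Turnaround times: P0=18, P1=29, P2=43, P3=49, P4=54, P5=70, P6=84, P7=87
Average turnaround = (18+29+43+49+54+70+84+87) / 8 = 434/8 = 54.25

54.25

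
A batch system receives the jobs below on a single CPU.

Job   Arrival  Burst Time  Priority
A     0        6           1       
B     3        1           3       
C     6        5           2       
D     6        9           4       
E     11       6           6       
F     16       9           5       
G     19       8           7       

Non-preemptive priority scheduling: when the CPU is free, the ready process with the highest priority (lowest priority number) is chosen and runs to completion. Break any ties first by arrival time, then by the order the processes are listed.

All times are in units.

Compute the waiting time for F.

Schedule: | A 0-6 | C 6-11 | B 11-12 | D 12-21 | F 21-30 | E 30-36 | G 36-44 |
Completion: A=6  B=12  C=11  D=21  E=36  F=30  G=44
Waiting(F) = turnaround − burst = 14 − 9 = 5

5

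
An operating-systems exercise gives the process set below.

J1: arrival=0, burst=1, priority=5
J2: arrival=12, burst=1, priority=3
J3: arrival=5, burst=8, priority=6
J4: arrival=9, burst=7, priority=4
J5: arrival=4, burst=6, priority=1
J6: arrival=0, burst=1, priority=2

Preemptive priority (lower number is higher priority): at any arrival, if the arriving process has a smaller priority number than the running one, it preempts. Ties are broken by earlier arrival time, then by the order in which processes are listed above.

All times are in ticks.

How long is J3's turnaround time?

Timeline: | J6 0-1 | J1 1-2 | idle 2-4 | J5 4-10 | J4 10-12 | J2 12-13 | J4 13-18 | J3 18-26 |
Completion: J1=2  J2=13  J3=26  J4=18  J5=10  J6=1
Turnaround(J3) = completion − arrival = 26 − 5 = 21

21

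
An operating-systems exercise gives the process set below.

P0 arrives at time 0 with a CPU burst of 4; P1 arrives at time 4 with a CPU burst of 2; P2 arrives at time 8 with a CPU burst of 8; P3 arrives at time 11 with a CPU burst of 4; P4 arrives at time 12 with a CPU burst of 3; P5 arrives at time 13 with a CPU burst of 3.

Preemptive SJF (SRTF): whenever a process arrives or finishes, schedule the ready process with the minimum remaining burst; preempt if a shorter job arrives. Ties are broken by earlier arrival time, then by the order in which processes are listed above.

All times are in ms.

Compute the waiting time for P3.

Timeline: | P0 0-4 | P1 4-6 | idle 6-8 | P2 8-11 | P3 11-15 | P4 15-18 | P5 18-21 | P2 21-26 |
Completion: P0=4  P1=6  P2=26  P3=15  P4=18  P5=21
Turnaround (C−A): P0=4  P1=2  P2=18  P3=4  P4=6  P5=8
Waiting(P3) = turnaround − burst = 4 − 4 = 0

0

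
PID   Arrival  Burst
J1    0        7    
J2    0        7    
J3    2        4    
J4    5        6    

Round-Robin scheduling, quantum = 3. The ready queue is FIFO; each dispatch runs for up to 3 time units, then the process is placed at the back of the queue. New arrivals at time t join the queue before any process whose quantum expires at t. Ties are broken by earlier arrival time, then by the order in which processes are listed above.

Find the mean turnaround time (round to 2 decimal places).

Timeline: | J1 0-3 | J2 3-6 | J3 6-9 | J1 9-12 | J4 12-15 | J2 15-18 | J3 18-19 | J1 19-20 | J4 20-23 | J2 23-24 |
Completion: J1=20  J2=24  J3=19  J4=23
Turnaround (C−A): J1=20  J2=24  J3=17  J4=18
Turnaround times: J1=20, J2=24, J3=17, J4=18
Average turnaround = (20+24+17+18) / 4 = 79/4 = 19.75

19.75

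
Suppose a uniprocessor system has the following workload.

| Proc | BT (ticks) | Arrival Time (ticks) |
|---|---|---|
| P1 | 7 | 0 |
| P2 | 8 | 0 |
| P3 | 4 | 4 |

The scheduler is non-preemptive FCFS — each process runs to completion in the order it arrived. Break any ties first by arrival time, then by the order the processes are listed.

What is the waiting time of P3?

11

Gantt: | P1 0-7 | P2 7-15 | P3 15-19 |
Completion: P1=7  P2=15  P3=19
Turnaround (C−A): P1=7  P2=15  P3=15
Waiting(P3) = turnaround − burst = 15 − 4 = 11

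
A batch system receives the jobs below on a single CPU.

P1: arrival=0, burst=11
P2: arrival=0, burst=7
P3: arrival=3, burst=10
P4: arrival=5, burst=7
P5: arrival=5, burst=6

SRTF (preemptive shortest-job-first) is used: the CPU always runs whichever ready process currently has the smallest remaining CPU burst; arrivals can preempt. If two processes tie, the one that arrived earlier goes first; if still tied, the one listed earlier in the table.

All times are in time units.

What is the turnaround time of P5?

8

Timeline: | P2 0-7 | P5 7-13 | P4 13-20 | P3 20-30 | P1 30-41 |
Completion: P1=41  P2=7  P3=30  P4=20  P5=13
Turnaround(P5) = completion − arrival = 13 − 5 = 8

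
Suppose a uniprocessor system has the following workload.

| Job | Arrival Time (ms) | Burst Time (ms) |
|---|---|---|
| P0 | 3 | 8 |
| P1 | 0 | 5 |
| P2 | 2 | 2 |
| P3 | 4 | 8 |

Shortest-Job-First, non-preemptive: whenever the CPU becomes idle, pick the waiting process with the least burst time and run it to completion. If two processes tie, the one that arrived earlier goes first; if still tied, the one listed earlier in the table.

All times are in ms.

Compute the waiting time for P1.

Gantt: | P1 0-5 | P2 5-7 | P0 7-15 | P3 15-23 |
Completion: P0=15  P1=5  P2=7  P3=23
Waiting(P1) = turnaround − burst = 5 − 5 = 0

0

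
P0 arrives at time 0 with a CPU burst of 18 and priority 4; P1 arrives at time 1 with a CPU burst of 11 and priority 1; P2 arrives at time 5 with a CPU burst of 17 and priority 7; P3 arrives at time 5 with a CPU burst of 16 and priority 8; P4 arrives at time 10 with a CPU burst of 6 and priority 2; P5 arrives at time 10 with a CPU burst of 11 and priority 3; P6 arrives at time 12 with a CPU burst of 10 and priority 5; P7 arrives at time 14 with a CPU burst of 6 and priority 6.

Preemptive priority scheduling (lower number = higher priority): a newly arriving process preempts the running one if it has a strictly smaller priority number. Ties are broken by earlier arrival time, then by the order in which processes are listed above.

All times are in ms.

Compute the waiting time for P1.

0

Schedule: | P0 0-1 | P1 1-12 | P4 12-18 | P5 18-29 | P0 29-46 | P6 46-56 | P7 56-62 | P2 62-79 | P3 79-95 |
Completion: P0=46  P1=12  P2=79  P3=95  P4=18  P5=29  P6=56  P7=62
Waiting(P1) = turnaround − burst = 11 − 11 = 0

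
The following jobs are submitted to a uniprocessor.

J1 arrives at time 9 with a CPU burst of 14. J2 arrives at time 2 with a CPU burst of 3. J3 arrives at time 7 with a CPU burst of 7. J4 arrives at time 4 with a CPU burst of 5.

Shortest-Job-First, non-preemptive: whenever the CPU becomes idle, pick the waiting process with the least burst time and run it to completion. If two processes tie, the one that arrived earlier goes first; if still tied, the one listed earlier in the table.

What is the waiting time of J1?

8

Gantt: | idle 0-2 | J2 2-5 | J4 5-10 | J3 10-17 | J1 17-31 |
Completion: J1=31  J2=5  J3=17  J4=10
Waiting(J1) = turnaround − burst = 22 − 14 = 8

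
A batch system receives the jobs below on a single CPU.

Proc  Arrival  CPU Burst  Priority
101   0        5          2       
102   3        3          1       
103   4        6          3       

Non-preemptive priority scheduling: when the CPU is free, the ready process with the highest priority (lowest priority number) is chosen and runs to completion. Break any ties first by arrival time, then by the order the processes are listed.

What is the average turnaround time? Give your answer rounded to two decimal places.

6.67

Schedule: | 101 0-5 | 102 5-8 | 103 8-14 |
Completion: 101=5  102=8  103=14
Turnaround (C−A): 101=5  102=5  103=10
Turnaround times: 101=5, 102=5, 103=10
Average turnaround = (5+5+10) / 3 = 20/3 = 6.67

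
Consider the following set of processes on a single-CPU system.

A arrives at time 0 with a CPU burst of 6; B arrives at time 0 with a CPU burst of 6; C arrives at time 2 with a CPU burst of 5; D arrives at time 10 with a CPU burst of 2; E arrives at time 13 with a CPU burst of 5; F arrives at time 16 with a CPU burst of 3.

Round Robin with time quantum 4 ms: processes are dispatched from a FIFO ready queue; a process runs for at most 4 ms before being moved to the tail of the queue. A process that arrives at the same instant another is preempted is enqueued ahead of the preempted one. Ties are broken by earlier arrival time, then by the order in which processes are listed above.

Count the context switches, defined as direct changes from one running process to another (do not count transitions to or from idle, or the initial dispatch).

9

Gantt: | A 0-4 | B 4-8 | C 8-12 | A 12-14 | B 14-16 | D 16-18 | C 18-19 | E 19-23 | F 23-26 | E 26-27 |
Completion: A=14  B=16  C=19  D=18  E=27  F=26
Turnaround (C−A): A=14  B=16  C=17  D=8  E=14  F=10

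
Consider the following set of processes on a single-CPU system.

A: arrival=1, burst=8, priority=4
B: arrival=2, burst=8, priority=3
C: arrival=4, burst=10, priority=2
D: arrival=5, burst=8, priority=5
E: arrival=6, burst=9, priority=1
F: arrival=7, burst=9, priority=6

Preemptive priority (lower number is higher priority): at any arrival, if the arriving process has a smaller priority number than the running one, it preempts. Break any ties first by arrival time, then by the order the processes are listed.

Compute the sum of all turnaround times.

175

Schedule: | idle 0-1 | A 1-2 | B 2-4 | C 4-6 | E 6-15 | C 15-23 | B 23-29 | A 29-36 | D 36-44 | F 44-53 |
Completion: A=36  B=29  C=23  D=44  E=15  F=53
Turnaround = completion − arrival: A=35, B=27, C=19, D=39, E=9, F=46
Total turnaround = 35 + 27 + 19 + 39 + 9 + 46 = 175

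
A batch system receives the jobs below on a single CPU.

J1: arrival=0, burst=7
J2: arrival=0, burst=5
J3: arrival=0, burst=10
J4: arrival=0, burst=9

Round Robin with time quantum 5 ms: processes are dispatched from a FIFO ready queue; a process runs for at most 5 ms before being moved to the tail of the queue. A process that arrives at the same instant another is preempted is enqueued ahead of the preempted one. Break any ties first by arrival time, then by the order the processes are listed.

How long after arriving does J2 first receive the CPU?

Schedule: | J1 0-5 | J2 5-10 | J3 10-15 | J4 15-20 | J1 20-22 | J3 22-27 | J4 27-31 |
Completion: J1=22  J2=10  J3=27  J4=31
Response(J2) = first start − arrival = 5 − 0 = 5

5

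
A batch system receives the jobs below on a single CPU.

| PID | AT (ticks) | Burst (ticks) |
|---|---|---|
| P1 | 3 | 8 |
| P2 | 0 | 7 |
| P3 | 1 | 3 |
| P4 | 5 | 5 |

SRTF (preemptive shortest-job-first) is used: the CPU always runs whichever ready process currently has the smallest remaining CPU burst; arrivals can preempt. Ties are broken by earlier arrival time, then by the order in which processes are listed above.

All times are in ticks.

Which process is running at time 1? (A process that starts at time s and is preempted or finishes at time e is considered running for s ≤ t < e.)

P3

Gantt: | P2 0-1 | P3 1-4 | P2 4-10 | P4 10-15 | P1 15-23 |
Completion: P1=23  P2=10  P3=4  P4=15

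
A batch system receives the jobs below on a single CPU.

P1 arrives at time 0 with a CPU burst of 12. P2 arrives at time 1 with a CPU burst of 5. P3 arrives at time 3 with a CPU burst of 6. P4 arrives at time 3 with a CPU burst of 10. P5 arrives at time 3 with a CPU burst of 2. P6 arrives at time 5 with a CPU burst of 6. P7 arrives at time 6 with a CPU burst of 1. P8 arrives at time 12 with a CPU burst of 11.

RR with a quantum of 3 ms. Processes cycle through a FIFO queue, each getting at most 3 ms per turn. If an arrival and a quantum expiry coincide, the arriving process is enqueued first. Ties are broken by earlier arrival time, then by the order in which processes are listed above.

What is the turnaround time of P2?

22

Gantt: | P1 0-3 | P2 3-6 | P3 6-9 | P4 9-12 | P5 12-14 | P1 14-17 | P6 17-20 | P7 20-21 | P2 21-23 | P3 23-26 | P8 26-29 | P4 29-32 | P1 32-35 | P6 35-38 | P8 38-41 | P4 41-44 | P1 44-47 | P8 47-50 | P4 50-51 | P8 51-53 |
Completion: P1=47  P2=23  P3=26  P4=51  P5=14  P6=38  P7=21  P8=53
Turnaround (C−A): P1=47  P2=22  P3=23  P4=48  P5=11  P6=33  P7=15  P8=41
Turnaround(P2) = completion − arrival = 23 − 1 = 22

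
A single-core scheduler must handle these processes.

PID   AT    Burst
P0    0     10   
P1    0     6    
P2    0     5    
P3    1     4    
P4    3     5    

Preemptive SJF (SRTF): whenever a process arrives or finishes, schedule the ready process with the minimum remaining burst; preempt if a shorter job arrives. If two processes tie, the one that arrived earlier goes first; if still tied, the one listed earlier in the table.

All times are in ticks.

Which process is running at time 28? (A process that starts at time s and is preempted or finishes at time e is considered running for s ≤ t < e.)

P0

Gantt: | P2 0-5 | P3 5-9 | P4 9-14 | P1 14-20 | P0 20-30 |
Completion: P0=30  P1=20  P2=5  P3=9  P4=14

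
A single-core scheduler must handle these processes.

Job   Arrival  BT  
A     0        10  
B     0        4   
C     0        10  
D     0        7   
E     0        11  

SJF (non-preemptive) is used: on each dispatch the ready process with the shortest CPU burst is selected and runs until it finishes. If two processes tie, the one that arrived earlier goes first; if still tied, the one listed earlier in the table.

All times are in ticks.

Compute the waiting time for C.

Schedule: | B 0-4 | D 4-11 | A 11-21 | C 21-31 | E 31-42 |
Completion: A=21  B=4  C=31  D=11  E=42
Turnaround (C−A): A=21  B=4  C=31  D=11  E=42
Waiting(C) = turnaround − burst = 31 − 10 = 21

21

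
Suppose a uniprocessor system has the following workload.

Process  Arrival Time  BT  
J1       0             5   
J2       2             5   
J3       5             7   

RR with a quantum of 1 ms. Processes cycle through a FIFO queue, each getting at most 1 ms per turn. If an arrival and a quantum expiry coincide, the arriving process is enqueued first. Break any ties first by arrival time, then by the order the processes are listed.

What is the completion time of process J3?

17

Timeline: | J1 0-2 | J2 2-3 | J1 3-4 | J2 4-5 | J1 5-6 | J3 6-7 | J2 7-8 | J1 8-9 | J3 9-10 | J2 10-11 | J3 11-12 | J2 12-13 | J3 13-17 |
Completion: J1=9  J2=13  J3=17
Turnaround (C−A): J1=9  J2=11  J3=12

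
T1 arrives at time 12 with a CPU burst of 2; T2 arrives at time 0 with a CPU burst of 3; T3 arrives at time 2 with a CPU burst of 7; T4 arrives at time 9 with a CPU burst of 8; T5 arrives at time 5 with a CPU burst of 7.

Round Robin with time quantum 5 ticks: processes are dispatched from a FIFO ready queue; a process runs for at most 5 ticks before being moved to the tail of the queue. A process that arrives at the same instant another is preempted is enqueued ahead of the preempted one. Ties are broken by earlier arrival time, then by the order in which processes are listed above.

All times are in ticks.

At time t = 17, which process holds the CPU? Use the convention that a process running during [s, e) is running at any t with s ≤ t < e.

T4

Timeline: | T2 0-3 | T3 3-8 | T5 8-13 | T3 13-15 | T4 15-20 | T1 20-22 | T5 22-24 | T4 24-27 |
Completion: T1=22  T2=3  T3=15  T4=27  T5=24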